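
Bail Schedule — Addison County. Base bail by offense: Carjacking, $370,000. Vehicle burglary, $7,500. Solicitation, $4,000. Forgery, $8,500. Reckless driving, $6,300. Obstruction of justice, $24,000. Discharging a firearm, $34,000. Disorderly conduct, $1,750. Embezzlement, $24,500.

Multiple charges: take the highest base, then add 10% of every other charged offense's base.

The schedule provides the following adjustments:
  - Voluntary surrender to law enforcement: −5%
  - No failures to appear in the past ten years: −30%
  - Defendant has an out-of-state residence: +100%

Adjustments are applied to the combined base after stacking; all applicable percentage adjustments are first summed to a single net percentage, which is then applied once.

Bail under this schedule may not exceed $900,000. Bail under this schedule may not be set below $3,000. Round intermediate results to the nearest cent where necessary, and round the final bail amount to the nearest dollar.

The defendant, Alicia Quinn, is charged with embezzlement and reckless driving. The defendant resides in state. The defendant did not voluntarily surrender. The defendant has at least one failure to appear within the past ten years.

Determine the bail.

$25,130

Base amounts from the schedule: embezzlement $24,500; reckless driving $6,300.
Stacking rule: highest base plus 10% of each additional charge. Highest is embezzlement at $24,500. Additional: $6,300 × 10% = $630. Combined base = $24,500 + $630 = $25,130.
No adjustment factors apply to this defendant.
$25,130 is within the $900,000 maximum.
$25,130 is at or above the $3,000 minimum.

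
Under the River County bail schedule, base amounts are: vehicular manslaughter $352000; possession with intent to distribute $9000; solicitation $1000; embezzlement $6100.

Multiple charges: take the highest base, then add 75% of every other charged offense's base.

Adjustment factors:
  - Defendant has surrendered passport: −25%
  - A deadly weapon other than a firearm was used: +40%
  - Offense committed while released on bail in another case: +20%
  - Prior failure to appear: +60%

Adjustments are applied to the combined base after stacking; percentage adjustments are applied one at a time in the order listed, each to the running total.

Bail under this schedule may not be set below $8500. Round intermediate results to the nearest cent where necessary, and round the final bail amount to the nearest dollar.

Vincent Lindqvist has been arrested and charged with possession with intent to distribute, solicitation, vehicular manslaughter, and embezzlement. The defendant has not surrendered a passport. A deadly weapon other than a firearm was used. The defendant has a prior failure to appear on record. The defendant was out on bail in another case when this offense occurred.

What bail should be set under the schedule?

Base amounts from the schedule: possession with intent to distribute $9000; solicitation $1000; vehicular manslaughter $352000; embezzlement $6100.
Stacking rule: highest base plus 75% of each additional charge. Highest is vehicular manslaughter at $352000. Additional: $9000 × 75% = $6750; $1000 × 75% = $750; $6100 × 75% = $4575. Combined base = $352000 + $12075 = $364075.
A deadly weapon other than a firearm was used (+40%): $364075 × 1.4 = $509705.
Offense committed while released on bail in another case (+20%): $509705 × 1.2 = $611646.
Prior failure to appear (+60%): $611646 × 1.6 = $978633.60.
$978633.60 is at or above the $8500 minimum.
Rounded to the nearest dollar: $978634.

$978634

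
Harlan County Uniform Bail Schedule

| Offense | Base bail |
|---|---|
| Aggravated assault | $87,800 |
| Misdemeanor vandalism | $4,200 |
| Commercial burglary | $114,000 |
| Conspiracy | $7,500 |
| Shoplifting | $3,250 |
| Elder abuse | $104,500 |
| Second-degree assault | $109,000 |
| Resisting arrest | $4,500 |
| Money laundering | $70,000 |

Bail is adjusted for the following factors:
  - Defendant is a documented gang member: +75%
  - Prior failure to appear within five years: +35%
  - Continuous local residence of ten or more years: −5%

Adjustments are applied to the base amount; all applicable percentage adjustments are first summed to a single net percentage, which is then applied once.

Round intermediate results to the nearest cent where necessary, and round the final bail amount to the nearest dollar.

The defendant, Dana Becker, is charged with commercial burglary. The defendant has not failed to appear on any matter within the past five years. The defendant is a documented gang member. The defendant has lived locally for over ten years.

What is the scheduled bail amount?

$193,800

Base amounts from the schedule: commercial burglary $114,000.
Single charge. Combined base = $114,000.
Net percentage adjustment: +75% −5% = +70%. $114,000 × 1.7 = $193,800.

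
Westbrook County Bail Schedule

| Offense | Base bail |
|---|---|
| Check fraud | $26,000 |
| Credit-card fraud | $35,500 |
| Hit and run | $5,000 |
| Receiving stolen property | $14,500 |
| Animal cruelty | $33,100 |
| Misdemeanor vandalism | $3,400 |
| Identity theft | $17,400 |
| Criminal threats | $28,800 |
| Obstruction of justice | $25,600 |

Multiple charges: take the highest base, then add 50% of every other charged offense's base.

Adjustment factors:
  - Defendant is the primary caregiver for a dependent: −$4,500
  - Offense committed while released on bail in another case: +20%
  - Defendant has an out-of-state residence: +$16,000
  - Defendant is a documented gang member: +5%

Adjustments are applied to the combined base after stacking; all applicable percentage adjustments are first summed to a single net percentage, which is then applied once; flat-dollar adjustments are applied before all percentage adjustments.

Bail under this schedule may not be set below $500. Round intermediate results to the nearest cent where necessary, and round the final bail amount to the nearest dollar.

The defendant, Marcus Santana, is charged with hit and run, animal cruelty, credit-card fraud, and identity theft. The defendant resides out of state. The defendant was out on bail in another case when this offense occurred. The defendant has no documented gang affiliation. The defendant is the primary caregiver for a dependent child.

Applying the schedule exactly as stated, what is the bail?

Base amounts from the schedule: hit and run $5,000; animal cruelty $33,100; credit-card fraud $35,500; identity theft $17,400.
Stacking rule: highest base plus 50% of each additional charge. Highest is credit-card fraud at $35,500. Additional: $5,000 × 50% = $2,500; $33,100 × 50% = $16,550; $17,400 × 50% = $8,700. Combined base = $35,500 + $27,750 = $63,250.
Defendant is the primary caregiver for a dependent (−$4,500 flat): $63,250 − $4,500 = $58,750.
Defendant has an out-of-state residence (+$16,000 flat): $58,750 + $16,000 = $74,750.
Offense committed while released on bail in another case (+20%): $74,750 × 1.2 = $89,700.
$89,700 is at or above the $500 minimum.

$89,700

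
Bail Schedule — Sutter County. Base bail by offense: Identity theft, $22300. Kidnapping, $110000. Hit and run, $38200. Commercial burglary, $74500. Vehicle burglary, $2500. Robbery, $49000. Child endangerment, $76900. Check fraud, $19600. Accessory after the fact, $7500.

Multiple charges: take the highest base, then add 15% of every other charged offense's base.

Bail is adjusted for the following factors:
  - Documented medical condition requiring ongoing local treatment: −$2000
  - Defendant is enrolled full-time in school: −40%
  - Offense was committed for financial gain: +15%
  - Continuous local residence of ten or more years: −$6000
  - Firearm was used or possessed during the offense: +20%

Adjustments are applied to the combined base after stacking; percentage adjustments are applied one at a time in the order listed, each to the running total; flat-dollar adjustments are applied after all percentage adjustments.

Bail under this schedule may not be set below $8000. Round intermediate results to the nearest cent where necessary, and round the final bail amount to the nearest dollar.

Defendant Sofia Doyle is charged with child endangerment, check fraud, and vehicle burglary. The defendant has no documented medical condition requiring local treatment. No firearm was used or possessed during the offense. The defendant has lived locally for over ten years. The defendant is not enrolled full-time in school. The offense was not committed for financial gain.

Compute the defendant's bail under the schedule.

Base amounts from the schedule: child endangerment $76900; check fraud $19600; vehicle burglary $2500.
Stacking rule: highest base plus 15% of each additional charge. Highest is child endangerment at $76900. Additional: $19600 × 15% = $2940; $2500 × 15% = $375. Combined base = $76900 + $3315 = $80215.
Continuous local residence of ten or more years (−$6000 flat): $80215 − $6000 = $74215.
$74215 is at or above the $8000 minimum.

$74215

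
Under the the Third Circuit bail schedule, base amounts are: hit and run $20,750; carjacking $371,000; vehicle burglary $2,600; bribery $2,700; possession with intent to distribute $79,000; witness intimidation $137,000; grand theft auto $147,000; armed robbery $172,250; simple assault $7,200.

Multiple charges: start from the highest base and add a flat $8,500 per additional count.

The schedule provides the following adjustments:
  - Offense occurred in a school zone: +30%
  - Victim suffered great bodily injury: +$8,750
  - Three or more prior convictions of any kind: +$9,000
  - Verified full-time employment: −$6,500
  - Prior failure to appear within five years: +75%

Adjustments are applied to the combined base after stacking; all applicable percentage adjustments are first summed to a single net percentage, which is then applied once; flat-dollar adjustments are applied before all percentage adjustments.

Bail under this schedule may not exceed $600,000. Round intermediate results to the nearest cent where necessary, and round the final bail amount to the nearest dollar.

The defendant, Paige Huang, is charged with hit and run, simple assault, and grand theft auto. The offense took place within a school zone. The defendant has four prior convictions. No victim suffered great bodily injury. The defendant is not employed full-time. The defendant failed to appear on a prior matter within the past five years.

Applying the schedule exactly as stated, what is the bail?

$354,650

Base amounts from the schedule: hit and run $20,750; simple assault $7,200; grand theft auto $147,000.
Stacking rule: highest base plus $8,500 per additional charge. Highest is grand theft auto at $147,000; 2 additional charges → +$17,000. Combined base = $164,000.
Three or more prior convictions of any kind (+$9,000 flat): $164,000 + $9,000 = $173,000.
Net percentage adjustment: +30% +75% = +105%. $173,000 × 2.05 = $354,650.
$354,650 is within the $600,000 maximum.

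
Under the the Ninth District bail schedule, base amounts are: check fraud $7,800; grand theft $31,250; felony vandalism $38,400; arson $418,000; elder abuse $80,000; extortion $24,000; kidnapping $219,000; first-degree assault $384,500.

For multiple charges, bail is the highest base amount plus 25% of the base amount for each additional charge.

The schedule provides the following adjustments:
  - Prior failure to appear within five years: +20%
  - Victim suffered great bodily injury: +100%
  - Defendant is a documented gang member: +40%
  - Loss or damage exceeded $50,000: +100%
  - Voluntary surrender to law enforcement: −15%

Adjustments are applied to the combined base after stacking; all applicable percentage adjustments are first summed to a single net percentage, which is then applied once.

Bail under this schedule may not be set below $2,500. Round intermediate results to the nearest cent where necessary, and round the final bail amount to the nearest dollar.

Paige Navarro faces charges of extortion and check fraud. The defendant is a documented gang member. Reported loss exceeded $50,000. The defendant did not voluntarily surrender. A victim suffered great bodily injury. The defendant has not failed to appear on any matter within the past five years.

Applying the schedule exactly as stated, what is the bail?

$88,230

Base amounts from the schedule: extortion $24,000; check fraud $7,800.
Stacking rule: highest base plus 25% of each additional charge. Highest is extortion at $24,000. Additional: $7,800 × 25% = $1,950. Combined base = $24,000 + $1,950 = $25,950.
Net percentage adjustment: +100% +40% +100% = +240%. $25,950 × 3.4 = $88,230.
$88,230 is at or above the $2,500 minimum.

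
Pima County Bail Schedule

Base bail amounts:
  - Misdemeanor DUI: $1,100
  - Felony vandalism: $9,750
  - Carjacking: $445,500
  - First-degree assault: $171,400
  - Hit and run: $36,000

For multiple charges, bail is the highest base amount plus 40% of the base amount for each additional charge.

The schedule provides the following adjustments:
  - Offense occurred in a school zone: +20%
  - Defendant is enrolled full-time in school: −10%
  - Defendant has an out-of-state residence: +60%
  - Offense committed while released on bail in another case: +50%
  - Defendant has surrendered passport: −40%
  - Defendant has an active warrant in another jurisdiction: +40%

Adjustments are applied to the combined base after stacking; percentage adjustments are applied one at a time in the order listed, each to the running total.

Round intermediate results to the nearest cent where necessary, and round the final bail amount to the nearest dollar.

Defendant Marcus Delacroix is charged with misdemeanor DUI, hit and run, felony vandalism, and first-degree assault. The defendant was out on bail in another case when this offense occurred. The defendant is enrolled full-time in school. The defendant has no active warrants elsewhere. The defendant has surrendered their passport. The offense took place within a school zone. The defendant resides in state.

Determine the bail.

Base amounts from the schedule: misdemeanor DUI $1,100; hit and run $36,000; felony vandalism $9,750; first-degree assault $171,400.
Stacking rule: highest base plus 40% of each additional charge. Highest is first-degree assault at $171,400. Additional: $1,100 × 40% = $440; $36,000 × 40% = $14,400; $9,750 × 40% = $3,900. Combined base = $171,400 + $18,740 = $190,140.
Offense occurred in a school zone (+20%): $190,140 × 1.2 = $228,168.
Defendant is enrolled full-time in school (−10%): $228,168 × 0.9 = $205,351.20.
Offense committed while released on bail in another case (+50%): $205,351.20 × 1.5 = $308,026.80.
Defendant has surrendered passport (−40%): $308,026.80 × 0.6 = $184,816.08.
Rounded to the nearest dollar: $184,816.

$184,816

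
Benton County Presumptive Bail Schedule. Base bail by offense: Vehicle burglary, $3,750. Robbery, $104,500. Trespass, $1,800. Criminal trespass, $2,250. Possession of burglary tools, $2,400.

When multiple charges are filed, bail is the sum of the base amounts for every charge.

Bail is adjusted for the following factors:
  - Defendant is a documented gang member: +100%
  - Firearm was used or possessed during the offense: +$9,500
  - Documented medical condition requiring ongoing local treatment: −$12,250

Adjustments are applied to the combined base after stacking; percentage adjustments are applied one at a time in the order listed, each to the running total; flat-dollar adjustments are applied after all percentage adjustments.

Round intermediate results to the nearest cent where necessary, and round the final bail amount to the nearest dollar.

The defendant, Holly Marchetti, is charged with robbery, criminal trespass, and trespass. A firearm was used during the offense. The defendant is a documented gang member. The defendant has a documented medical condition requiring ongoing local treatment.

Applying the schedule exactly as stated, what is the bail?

$214,350

Base amounts from the schedule: robbery $104,500; criminal trespass $2,250; trespass $1,800.
Stacking rule: sum of all bases. $104,500 + $2,250 + $1,800 = $108,550.
Defendant is a documented gang member (+100%): $108,550 × 2 = $217,100.
Firearm was used or possessed during the offense (+$9,500 flat): $217,100 + $9,500 = $226,600.
Documented medical condition requiring ongoing local treatment (−$12,250 flat): $226,600 − $12,250 = $214,350.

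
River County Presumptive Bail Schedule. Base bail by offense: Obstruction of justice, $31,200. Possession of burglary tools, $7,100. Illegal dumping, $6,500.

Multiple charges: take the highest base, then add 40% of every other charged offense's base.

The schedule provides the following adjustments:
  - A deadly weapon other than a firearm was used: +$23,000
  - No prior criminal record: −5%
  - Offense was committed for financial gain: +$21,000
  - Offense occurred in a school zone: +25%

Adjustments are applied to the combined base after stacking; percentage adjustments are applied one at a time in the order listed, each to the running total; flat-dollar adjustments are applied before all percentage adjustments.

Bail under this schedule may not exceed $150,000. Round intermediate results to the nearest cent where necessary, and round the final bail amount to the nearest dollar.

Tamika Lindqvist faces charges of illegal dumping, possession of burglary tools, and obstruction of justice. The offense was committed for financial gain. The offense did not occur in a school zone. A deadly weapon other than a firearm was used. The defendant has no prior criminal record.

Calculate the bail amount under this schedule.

$76,608

Base amounts from the schedule: illegal dumping $6,500; possession of burglary tools $7,100; obstruction of justice $31,200.
Stacking rule: highest base plus 40% of each additional charge. Highest is obstruction of justice at $31,200. Additional: $6,500 × 40% = $2,600; $7,100 × 40% = $2,840. Combined base = $31,200 + $5,440 = $36,640.
A deadly weapon other than a firearm was used (+$23,000 flat): $36,640 + $23,000 = $59,640.
Offense was committed for financial gain (+$21,000 flat): $59,640 + $21,000 = $80,640.
No prior criminal record (−5%): $80,640 × 0.95 = $76,608.
$76,608 is within the $150,000 maximum.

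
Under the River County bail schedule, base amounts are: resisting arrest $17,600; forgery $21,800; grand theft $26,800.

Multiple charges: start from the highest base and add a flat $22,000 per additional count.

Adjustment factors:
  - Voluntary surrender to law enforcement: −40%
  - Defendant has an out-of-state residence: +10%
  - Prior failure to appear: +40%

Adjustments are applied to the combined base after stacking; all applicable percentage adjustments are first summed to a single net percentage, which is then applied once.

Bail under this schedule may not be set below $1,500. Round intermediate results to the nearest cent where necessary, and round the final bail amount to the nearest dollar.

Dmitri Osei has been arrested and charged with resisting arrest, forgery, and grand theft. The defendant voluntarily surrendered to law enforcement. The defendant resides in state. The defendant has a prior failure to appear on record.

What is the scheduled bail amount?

Base amounts from the schedule: resisting arrest $17,600; forgery $21,800; grand theft $26,800.
Stacking rule: highest base plus $22,000 per additional charge. Highest is grand theft at $26,800; 2 additional charges → +$44,000. Combined base = $70,800.
Net percentage adjustment: −40% +40% = +0%. $70,800 × 1 = $70,800.
$70,800 is at or above the $1,500 minimum.

$70,800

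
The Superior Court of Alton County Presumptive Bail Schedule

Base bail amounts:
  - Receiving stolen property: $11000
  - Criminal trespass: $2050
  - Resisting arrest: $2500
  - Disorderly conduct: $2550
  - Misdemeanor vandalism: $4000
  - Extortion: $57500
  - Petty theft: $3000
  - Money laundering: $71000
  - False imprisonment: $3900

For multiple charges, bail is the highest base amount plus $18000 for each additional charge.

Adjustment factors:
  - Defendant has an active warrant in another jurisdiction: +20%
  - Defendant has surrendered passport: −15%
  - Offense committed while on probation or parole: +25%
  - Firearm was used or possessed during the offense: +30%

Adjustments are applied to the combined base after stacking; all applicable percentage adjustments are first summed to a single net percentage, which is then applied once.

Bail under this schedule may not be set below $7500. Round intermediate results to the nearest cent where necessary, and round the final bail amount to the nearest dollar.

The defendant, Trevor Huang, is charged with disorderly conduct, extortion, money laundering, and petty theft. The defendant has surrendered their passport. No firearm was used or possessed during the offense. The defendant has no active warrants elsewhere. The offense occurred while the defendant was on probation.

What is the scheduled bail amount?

$137500

Base amounts from the schedule: disorderly conduct $2550; extortion $57500; money laundering $71000; petty theft $3000.
Stacking rule: highest base plus $18000 per additional charge. Highest is money laundering at $71000; 3 additional charges → +$54000. Combined base = $125000.
Net percentage adjustment: −15% +25% = +10%. $125000 × 1.1 = $137500.
$137500 is at or above the $7500 minimum.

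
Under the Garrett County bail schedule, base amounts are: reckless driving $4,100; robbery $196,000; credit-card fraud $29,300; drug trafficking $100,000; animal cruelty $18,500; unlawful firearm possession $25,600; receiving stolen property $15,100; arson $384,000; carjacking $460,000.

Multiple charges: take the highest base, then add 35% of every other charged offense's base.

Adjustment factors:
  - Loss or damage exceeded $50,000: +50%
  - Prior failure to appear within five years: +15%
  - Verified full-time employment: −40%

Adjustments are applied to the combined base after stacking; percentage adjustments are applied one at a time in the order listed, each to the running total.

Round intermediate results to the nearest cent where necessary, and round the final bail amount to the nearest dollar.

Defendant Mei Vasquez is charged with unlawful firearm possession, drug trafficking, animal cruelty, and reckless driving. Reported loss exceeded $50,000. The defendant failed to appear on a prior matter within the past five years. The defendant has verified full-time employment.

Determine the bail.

$120,960

Base amounts from the schedule: unlawful firearm possession $25,600; drug trafficking $100,000; animal cruelty $18,500; reckless driving $4,100.
Stacking rule: highest base plus 35% of each additional charge. Highest is drug trafficking at $100,000. Additional: $25,600 × 35% = $8,960; $18,500 × 35% = $6,475; $4,100 × 35% = $1,435. Combined base = $100,000 + $16,870 = $116,870.
Loss or damage exceeded $50,000 (+50%): $116,870 × 1.5 = $175,305.
Prior failure to appear within five years (+15%): $175,305 × 1.15 = $201,600.75.
Verified full-time employment (−40%): $201,600.75 × 0.6 = $120,960.45.
Rounded to the nearest dollar: $120,960.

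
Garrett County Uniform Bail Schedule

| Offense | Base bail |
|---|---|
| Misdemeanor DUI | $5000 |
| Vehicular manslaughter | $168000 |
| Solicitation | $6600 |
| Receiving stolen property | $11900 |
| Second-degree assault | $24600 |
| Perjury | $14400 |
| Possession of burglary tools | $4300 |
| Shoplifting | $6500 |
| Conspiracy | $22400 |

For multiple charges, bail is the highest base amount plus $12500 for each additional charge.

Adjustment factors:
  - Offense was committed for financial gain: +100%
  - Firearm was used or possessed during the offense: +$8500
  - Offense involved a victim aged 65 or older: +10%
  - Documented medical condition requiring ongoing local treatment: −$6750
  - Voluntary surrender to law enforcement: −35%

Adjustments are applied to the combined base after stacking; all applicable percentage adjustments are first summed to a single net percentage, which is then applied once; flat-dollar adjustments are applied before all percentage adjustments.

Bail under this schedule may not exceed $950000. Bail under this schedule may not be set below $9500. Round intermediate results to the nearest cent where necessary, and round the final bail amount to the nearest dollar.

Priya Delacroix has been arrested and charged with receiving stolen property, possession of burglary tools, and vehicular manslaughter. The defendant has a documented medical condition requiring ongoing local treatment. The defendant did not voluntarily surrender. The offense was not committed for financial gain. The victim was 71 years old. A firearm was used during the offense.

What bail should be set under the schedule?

Base amounts from the schedule: receiving stolen property $11900; possession of burglary tools $4300; vehicular manslaughter $168000.
Stacking rule: highest base plus $12500 per additional charge. Highest is vehicular manslaughter at $168000; 2 additional charges → +$25000. Combined base = $193000.
Firearm was used or possessed during the offense (+$8500 flat): $193000 + $8500 = $201500.
Documented medical condition requiring ongoing local treatment (−$6750 flat): $201500 − $6750 = $194750.
Offense involved a victim aged 65 or older (+10%): $194750 × 1.1 = $214225.
$214225 is within the $950000 maximum.
$214225 is at or above the $9500 minimum.

$214225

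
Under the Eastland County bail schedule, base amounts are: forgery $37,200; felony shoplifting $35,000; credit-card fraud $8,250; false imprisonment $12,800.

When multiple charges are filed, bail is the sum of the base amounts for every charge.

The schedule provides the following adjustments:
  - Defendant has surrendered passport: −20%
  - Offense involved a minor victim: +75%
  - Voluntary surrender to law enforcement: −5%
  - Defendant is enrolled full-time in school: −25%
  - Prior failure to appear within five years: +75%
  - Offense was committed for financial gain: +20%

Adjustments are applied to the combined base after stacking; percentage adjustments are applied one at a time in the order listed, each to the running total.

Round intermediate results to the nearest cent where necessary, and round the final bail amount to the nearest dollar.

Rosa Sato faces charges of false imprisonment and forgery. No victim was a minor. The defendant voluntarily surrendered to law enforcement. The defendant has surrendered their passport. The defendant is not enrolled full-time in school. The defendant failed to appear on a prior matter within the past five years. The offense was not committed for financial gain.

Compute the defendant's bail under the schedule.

$66,500

Base amounts from the schedule: false imprisonment $12,800; forgery $37,200.
Stacking rule: sum of all bases. $12,800 + $37,200 = $50,000.
Defendant has surrendered passport (−20%): $50,000 × 0.8 = $40,000.
Voluntary surrender to law enforcement (−5%): $40,000 × 0.95 = $38,000.
Prior failure to appear within five years (+75%): $38,000 × 1.75 = $66,500.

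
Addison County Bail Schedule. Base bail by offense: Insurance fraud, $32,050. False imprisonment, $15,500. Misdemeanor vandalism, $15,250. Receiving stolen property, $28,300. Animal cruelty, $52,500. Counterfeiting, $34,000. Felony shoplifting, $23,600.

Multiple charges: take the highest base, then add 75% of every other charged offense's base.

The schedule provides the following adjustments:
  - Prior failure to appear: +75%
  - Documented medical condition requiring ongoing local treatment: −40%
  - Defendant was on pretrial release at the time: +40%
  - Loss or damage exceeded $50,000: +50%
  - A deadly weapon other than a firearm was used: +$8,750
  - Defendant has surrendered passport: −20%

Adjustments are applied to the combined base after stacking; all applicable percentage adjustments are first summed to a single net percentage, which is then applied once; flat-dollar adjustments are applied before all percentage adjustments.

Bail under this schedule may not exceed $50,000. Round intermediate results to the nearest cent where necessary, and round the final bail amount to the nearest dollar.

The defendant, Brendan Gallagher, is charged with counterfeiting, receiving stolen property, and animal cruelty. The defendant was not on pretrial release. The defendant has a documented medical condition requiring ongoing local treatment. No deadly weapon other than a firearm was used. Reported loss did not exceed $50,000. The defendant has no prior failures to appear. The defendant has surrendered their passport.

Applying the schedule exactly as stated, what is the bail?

$39,690

Base amounts from the schedule: counterfeiting $34,000; receiving stolen property $28,300; animal cruelty $52,500.
Stacking rule: highest base plus 75% of each additional charge. Highest is animal cruelty at $52,500. Additional: $34,000 × 75% = $25,500; $28,300 × 75% = $21,225. Combined base = $52,500 + $46,725 = $99,225.
Net percentage adjustment: −40% −20% = −60%. $99,225 × 0.4 = $39,690.
$39,690 is within the $50,000 maximum.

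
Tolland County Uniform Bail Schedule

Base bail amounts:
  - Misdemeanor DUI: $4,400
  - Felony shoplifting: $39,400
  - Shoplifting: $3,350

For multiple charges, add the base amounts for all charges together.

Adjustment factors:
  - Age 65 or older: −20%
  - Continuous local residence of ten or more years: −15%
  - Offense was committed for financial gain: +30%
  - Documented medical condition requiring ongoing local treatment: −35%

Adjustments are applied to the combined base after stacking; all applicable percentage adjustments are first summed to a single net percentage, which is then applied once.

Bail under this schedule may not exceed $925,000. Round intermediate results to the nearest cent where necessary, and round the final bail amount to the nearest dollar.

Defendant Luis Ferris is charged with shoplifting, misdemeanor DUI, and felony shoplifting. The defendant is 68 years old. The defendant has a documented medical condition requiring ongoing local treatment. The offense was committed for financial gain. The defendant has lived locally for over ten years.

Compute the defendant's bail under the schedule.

Base amounts from the schedule: shoplifting $3,350; misdemeanor DUI $4,400; felony shoplifting $39,400.
Stacking rule: sum of all bases. $3,350 + $4,400 + $39,400 = $47,150.
Net percentage adjustment: −20% −15% +30% −35% = −40%. $47,150 × 0.6 = $28,290.
$28,290 is within the $925,000 maximum.

$28,290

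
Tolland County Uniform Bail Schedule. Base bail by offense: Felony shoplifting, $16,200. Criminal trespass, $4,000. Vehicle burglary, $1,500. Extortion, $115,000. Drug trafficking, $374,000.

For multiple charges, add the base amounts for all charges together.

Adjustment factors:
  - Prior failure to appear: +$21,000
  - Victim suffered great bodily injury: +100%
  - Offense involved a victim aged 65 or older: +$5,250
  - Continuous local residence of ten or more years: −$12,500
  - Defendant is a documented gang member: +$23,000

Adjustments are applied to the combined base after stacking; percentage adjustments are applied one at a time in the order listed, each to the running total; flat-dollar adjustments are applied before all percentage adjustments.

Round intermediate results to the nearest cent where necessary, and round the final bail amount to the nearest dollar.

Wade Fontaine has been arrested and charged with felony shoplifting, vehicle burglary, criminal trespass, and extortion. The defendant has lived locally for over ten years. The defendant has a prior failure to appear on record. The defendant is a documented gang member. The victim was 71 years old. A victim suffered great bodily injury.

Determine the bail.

$346,900

Base amounts from the schedule: felony shoplifting $16,200; vehicle burglary $1,500; criminal trespass $4,000; extortion $115,000.
Stacking rule: sum of all bases. $16,200 + $1,500 + $4,000 + $115,000 = $136,700.
Prior failure to appear (+$21,000 flat): $136,700 + $21,000 = $157,700.
Offense involved a victim aged 65 or older (+$5,250 flat): $157,700 + $5,250 = $162,950.
Continuous local residence of ten or more years (−$12,500 flat): $162,950 − $12,500 = $150,450.
Defendant is a documented gang member (+$23,000 flat): $150,450 + $23,000 = $173,450.
Victim suffered great bodily injury (+100%): $173,450 × 2 = $346,900.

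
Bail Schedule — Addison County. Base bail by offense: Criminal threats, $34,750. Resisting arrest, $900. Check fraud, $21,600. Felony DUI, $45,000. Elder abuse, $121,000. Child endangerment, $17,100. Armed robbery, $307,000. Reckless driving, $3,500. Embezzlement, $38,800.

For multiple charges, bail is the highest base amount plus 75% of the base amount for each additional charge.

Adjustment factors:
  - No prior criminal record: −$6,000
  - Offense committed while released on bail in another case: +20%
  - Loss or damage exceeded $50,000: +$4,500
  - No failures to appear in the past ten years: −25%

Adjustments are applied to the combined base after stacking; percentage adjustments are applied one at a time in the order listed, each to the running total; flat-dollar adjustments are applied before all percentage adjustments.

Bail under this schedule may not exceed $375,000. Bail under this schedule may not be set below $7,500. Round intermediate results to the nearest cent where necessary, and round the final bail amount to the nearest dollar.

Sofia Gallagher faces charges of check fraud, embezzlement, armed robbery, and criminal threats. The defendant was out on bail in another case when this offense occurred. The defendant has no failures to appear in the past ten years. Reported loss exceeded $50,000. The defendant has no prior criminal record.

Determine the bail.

Base amounts from the schedule: check fraud $21,600; embezzlement $38,800; armed robbery $307,000; criminal threats $34,750.
Stacking rule: highest base plus 75% of each additional charge. Highest is armed robbery at $307,000. Additional: $21,600 × 75% = $16,200; $38,800 × 75% = $29,100; $34,750 × 75% = $26,062.50. Combined base = $307,000 + $71,362.50 = $378,362.50.
No prior criminal record (−$6,000 flat): $378,362.50 − $6,000 = $372,362.50.
Loss or damage exceeded $50,000 (+$4,500 flat): $372,362.50 + $4,500 = $376,862.50.
Offense committed while released on bail in another case (+20%): $376,862.50 × 1.2 = $452,235.
No failures to appear in the past ten years (−25%): $452,235 × 0.75 = $339,176.25.
$339,176.25 is within the $375,000 maximum.
$339,176.25 is at or above the $7,500 minimum.
Rounded to the nearest dollar: $339,176.

$339,176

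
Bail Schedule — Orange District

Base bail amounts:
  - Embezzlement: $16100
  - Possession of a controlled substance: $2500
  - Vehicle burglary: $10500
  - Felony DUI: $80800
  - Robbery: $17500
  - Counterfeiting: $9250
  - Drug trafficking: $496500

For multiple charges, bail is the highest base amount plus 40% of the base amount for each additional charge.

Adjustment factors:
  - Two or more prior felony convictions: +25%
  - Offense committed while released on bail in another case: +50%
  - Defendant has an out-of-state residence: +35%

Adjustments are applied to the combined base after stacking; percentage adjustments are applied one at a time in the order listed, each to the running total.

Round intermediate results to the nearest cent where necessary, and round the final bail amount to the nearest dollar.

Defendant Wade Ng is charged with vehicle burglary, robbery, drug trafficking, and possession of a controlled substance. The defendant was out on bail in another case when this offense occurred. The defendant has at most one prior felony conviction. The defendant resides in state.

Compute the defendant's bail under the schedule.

$763050

Base amounts from the schedule: vehicle burglary $10500; robbery $17500; drug trafficking $496500; possession of a controlled substance $2500.
Stacking rule: highest base plus 40% of each additional charge. Highest is drug trafficking at $496500. Additional: $10500 × 40% = $4200; $17500 × 40% = $7000; $2500 × 40% = $1000. Combined base = $496500 + $12200 = $508700.
Offense committed while released on bail in another case (+50%): $508700 × 1.5 = $763050.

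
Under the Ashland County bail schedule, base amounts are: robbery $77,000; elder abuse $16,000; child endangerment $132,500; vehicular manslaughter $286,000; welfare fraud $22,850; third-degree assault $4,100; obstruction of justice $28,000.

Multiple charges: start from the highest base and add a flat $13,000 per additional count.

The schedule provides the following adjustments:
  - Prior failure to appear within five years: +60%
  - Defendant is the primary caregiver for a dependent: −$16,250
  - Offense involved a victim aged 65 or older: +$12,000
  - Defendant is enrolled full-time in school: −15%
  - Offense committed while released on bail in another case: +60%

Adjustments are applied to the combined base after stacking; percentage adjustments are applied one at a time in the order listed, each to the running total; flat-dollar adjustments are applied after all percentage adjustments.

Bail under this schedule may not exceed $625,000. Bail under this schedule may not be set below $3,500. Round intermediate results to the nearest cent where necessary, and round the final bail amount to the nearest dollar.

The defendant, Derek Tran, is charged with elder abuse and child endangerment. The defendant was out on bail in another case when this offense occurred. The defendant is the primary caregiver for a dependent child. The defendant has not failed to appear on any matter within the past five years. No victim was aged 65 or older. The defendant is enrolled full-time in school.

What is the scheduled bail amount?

$181,630

Base amounts from the schedule: elder abuse $16,000; child endangerment $132,500.
Stacking rule: highest base plus $13,000 per additional charge. Highest is child endangerment at $132,500; 1 additional charge → +$13,000. Combined base = $145,500.
Defendant is enrolled full-time in school (−15%): $145,500 × 0.85 = $123,675.
Offense committed while released on bail in another case (+60%): $123,675 × 1.6 = $197,880.
Defendant is the primary caregiver for a dependent (−$16,250 flat): $197,880 − $16,250 = $181,630.
$181,630 is within the $625,000 maximum.
$181,630 is at or above the $3,500 minimum.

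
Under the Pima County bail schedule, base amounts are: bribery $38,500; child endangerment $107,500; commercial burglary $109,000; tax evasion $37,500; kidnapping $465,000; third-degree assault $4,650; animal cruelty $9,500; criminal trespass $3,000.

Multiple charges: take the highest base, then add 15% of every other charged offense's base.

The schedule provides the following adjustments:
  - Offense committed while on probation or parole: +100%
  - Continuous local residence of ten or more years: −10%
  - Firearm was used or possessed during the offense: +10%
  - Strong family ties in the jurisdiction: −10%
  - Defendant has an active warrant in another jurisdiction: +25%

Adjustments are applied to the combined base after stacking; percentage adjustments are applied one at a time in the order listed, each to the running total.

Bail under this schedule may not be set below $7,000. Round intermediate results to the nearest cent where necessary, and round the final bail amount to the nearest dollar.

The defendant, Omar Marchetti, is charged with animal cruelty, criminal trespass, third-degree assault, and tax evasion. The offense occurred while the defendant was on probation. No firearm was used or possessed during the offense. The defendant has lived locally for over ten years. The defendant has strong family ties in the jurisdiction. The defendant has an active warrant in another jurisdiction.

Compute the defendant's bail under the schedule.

Base amounts from the schedule: animal cruelty $9,500; criminal trespass $3,000; third-degree assault $4,650; tax evasion $37,500.
Stacking rule: highest base plus 15% of each additional charge. Highest is tax evasion at $37,500. Additional: $9,500 × 15% = $1,425; $3,000 × 15% = $450; $4,650 × 15% = $697.50. Combined base = $37,500 + $2,572.50 = $40,072.50.
Offense committed while on probation or parole (+100%): $40,072.50 × 2 = $80,145.
Continuous local residence of ten or more years (−10%): $80,145 × 0.9 = $72,130.50.
Strong family ties in the jurisdiction (−10%): $72,130.50 × 0.9 = $64,917.45.
Defendant has an active warrant in another jurisdiction (+25%): $64,917.45 × 1.25 = $81,146.81.
$81,146.81 is at or above the $7,000 minimum.
Rounded to the nearest dollar: $81,147.

$81,147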